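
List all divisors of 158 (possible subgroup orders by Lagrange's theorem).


Lagrange's theorem: |H| divides |G|
|G| = 158
Divisors of 158: 1, 2, 79, 158

Possible subgroup orders: {1, 2, 79, 158}


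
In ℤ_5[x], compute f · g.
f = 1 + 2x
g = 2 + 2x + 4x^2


Expand and collect like terms; reduce coefficients mod 5:
x^0: 1·2 = 2 ≡ 2 (mod 5)
x^1: 1·2 + 2·2 = 6 ≡ 1 (mod 5)
x^2: 1·4 + 2·2 = 8 ≡ 3 (mod 5)
x^3: 2·4 = 8 ≡ 3 (mod 5)
Result: 2 + x + 3x^2 + 3x^3

f · g = 2 + x + 3x^2 + 3x^3


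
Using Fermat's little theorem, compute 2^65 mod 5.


Fermat's little theorem: if p is prime and gcd(a,p)=1, then a^(p-1) ≡ 1 (mod p)
p = 5 is prime, gcd(2,5) = 1
Reduce exponent: 65 mod 4 = 1
So 2^65 ≡ 2^1 (mod 5)
2^1 mod 5 = 2

2^65 ≡ 2 (mod 5)


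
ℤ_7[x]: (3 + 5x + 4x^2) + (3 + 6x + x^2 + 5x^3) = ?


Add coefficients mod 7:
x^0: 3 + 3 = 6 (mod 7)
x^1: 5 + 6 = 4 (mod 7)
x^2: 4 + 1 = 5 (mod 7)
x^3: 0 + 5 = 5 (mod 7)
Result: 6 + 4x + 5x^2 + 5x^3

f + g = 6 + 4x + 5x^2 + 5x^3


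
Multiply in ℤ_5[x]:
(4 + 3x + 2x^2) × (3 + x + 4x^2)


Expand and collect like terms; reduce coefficients mod 5:
x^0: 4·3 = 12 ≡ 2 (mod 5)
x^1: 4·1 + 3·3 = 13 ≡ 3 (mod 5)
x^2: 4·4 + 3·1 + 2·3 = 25 ≡ 0 (mod 5)
x^3: 3·4 + 2·1 = 14 ≡ 4 (mod 5)
x^4: 2·4 = 8 ≡ 3 (mod 5)
Result: 2 + 3x + 4x^3 + 3x^4

f · g = 2 + 3x + 4x^3 + 3x^4


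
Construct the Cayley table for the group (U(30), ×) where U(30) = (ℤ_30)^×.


Elements: {1, 7, 11, 13, 17, 19, 23, 29}
Operation: multiplication mod 30
Entry (a, b) = (a × b) mod 30

Cayley table:
   |  1 |  7 | 11 | 13 | 17 | 19 | 23 | 29
 1 |  1 |  7 | 11 | 13 | 17 | 19 | 23 | 29
 7 |  7 | 19 | 17 |  1 | 29 | 13 | 11 | 23
11 | 11 | 17 |  1 | 23 |  7 | 29 | 13 | 19
13 | 13 |  1 | 23 | 19 | 11 |  7 | 29 | 17
17 | 17 | 29 |  7 | 11 | 19 | 23 |  1 | 13
19 | 19 | 13 | 29 |  7 | 23 |  1 | 17 | 11
23 | 23 | 11 | 13 | 29 |  1 | 17 | 19 |  7
29 | 29 | 23 | 19 | 17 | 13 | 11 |  7 |  1


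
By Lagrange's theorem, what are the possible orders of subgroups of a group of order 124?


Lagrange's theorem: |H| divides |G|
|G| = 124
Divisors of 124: 1, 2, 4, 31, 62, 124

Possible subgroup orders: {1, 2, 4, 31, 62, 124}


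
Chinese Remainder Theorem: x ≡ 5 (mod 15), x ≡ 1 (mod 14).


m₁ = 15, m₂ = 14, gcd = 1, so CRT applies. M = m₁·m₂ = 210
Let M₁ = M/m₁ = 14, M₂ = M/m₂ = 15
Find y₁ ≡ M₁⁻¹ (mod m₁): 14⁻¹ ≡ 14 (mod 15)
Find y₂ ≡ M₂⁻¹ (mod m₂): 15⁻¹ ≡ 1 (mod 14)
x = a₁·M₁·y₁ + a₂·M₂·y₂ = 5·14·14 + 1·15·1 = 995
Reduce mod 210: x ≡ 155
Check: 155 mod 15 = 5 ✓, 155 mod 14 = 1 ✓

x ≡ 155 (mod 210)


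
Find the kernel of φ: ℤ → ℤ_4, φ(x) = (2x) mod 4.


Kernel = preimage of identity
ker(φ) = {x ∈ ℤ : 2x ≡ 0 (mod 4)}. gcd(2,4) = 2, so 2x ≡ 0 (mod 4) ⟺ x ≡ 0 (mod 4/2 = 2). Hence ker(φ) = 2ℤ

ker(φ) = 2ℤ


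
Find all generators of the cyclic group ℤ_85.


g generates ℤ_n iff gcd(g,n) = 1
Prime factors of 85: 5, 17
Generators are g ∈ {1,...,84} not divisible by any of these primes.
Generators: {1, 2, 3, 4, 6, 7, 8, 9, 11, 12, 13, 14, 16, 18, 19, 21, 22, 23, 24, 26, 27, 28, 29, 31, 32, 33, 36, 37, 38, 39, 41, 42, 43, 44, 46, 47, 48, 49, 52, 53, 54, 56, 57, 58, 59, 61, 62, 63, 64, 66, 67, 69, 71, 72, 73, 74, 76, 77, 78, 79, 81, 82, 83, 84}
Number of generators = φ(85) = 64

Generators of ℤ_85 = {1, 2, 3, 4, 6, 7, 8, 9, 11, 12, 13, 14, 16, 18, 19, 21, 22, 23, 24, 26, 27, 28, 29, 31, 32, 33, 36, 37, 38, 39, 41, 42, 43, 44, 46, 47, 48, 49, 52, 53, 54, 56, 57, 58, 59, 61, 62, 63, 64, 66, 67, 69, 71, 72, 73, 74, 76, 77, 78, 79, 81, 82, 83, 84}


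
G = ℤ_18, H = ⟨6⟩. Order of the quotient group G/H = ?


|⟨6⟩| = n / gcd(6, 18) = 18 / 6 = 3
H is normal (ℤ_18 is abelian).
|G/H| = |G| / |H| = 18 / 3 = 6

|G/H| = 6


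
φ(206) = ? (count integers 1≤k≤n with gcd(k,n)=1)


Factor n: 206 = 2 × 103
φ(n) = n · ∏(1 - 1/p) over distinct primes p | n
φ(206) = 206 · (1 - 1/2) · (1 - 1/103) = 102

φ(206) = 102


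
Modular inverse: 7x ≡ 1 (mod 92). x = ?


Use the extended Euclidean algorithm to write 1 = 7·s + 92·t; then s mod 92 is the inverse.
Euclidean algorithm:
  7 = 0·92 + 7
  92 = 13·7 + 1
  7 = 7·1 + 0
gcd(7,92) = 1
Back-substitution gives: 7·(-13) + 92·(1) = 1
So 7⁻¹ ≡ -13 ≡ 79 (mod 92)
Check: 7 × 79 = 553 ≡ 1 (mod 92) ✓

7⁻¹ ≡ 79 (mod 92)


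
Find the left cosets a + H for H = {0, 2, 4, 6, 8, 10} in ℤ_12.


H = {0, 2, 4, 6, 8, 10}, |H| = 6
Number of cosets = |G|/|H| = 12/6 = 2
0 + H = {0, 2, 4, 6, 8, 10}
1 + H = {1, 3, 5, 7, 9, 11}

Cosets: 0+H={0,2,4,6,8,10}; 1+H={1,3,5,7,9,11}


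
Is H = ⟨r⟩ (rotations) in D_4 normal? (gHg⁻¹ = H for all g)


H = ⟨r⟩ (rotations) in D_4
The rotation subgroup ⟨r⟩ has index 2 in D_4, so it is normal

Yes, normal subgroup


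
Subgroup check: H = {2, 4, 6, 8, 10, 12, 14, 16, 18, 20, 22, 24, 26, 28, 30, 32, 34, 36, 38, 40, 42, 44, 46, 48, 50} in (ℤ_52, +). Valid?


Subgroup test for H = {2, 4, 6, 8, 10, 12, 14, 16, 18, 20, 22, 24, 26, 28, 30, 32, 34, 36, 38, 40, 42, 44, 46, 48, 50} in (ℤ_52, +):
(1) 0 ∈ H? No
(2) Closure: for all a,b ∈ H, (a+b) mod 52 ∈ H? No  [counterexample: 2 + 50 = 0 ∉ H]
(3) Inverses: for all a ∈ H, -a mod 52 ∈ H? Yes

No, H is not a subgroup of ℤ_52


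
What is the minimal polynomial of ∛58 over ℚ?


∛58 satisfies x³ - 58 = 0, irreducible over ℚ (no rational root; 58 is not a perfect cube)

Minimal polynomial: x³ - 58


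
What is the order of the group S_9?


|S_n| = n! (number of permutations of n symbols)
|S_9| = 9! = 362880

|S_9| = 362880


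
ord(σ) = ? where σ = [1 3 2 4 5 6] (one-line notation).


Cycle decomposition: (2 3)
Cycle lengths: 2
Order = lcm(2) = 2

ord(σ) = 2


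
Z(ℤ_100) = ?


Z(G) = {g ∈ G | gx = xg for all x ∈ G}
ℤ_100 is abelian, so Z(G) = G

Z(ℤ_100) = ℤ_100


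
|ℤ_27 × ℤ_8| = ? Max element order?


|ℤ_27 × ℤ_8| = 27 × 8 = 216
Max element order = lcm(27,8) = 216
Cyclic? Yes (gcd=1)

|ℤ_27×ℤ_8| = 216, max element order = 216


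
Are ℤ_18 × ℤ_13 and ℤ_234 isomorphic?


Comparing ℤ_18 × ℤ_13 and ℤ_234:
gcd(18,13) = 1, so ℤ_18 × ℤ_13 ≅ ℤ_234 (CRT)

Yes, ℤ_18 × ℤ_13 ≅ ℤ_234


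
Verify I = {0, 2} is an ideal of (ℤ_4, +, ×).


Check ideal conditions for I = {0, 2} in ℤ_4:
(1) I is an additive subgroup? Yes
(2) For r ∈ ℤ_4 and a ∈ I: r·a ∈ I? Yes

Yes, I is an ideal of ℤ_4


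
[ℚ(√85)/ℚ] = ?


√85 has minimal polynomial x² - 85 (irreducible over ℚ since 85 is squarefree)

[ℚ(√85)/ℚ] = 2


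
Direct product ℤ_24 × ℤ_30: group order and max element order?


|ℤ_24 × ℤ_30| = 24 × 30 = 720
Max element order = lcm(24,30) = 120
Cyclic? No (gcd=6)

|ℤ_24×ℤ_30| = 720, max element order = 120


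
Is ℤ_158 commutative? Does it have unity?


ℤ_158 is a commutative ring with unity 1; 158 = 2×79 is composite, so 2·79 ≡ 0 gives zero divisors (not an integral domain)
Commutative: Yes
Integral domain: No
Has unity: Yes

ℤ_158: Commutative=Yes, Unity=Yes


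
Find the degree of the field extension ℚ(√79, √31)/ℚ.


[ℚ(√79,√31):ℚ] = [ℚ(√79,√31):ℚ(√79)]·[ℚ(√79):ℚ] = 2·2 = 4

[ℚ(√79, √31)/ℚ] = 4


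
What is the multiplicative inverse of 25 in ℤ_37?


Use the extended Euclidean algorithm to write 1 = 25·s + 37·t; then s mod 37 is the inverse.
Euclidean algorithm:
  25 = 0·37 + 25
  37 = 1·25 + 12
  25 = 2·12 + 1
  12 = 12·1 + 0
gcd(25,37) = 1
Back-substitution gives: 25·(3) + 37·(-2) = 1
So 25⁻¹ ≡ 3 ≡ 3 (mod 37)
Check: 25 × 3 = 75 ≡ 1 (mod 37) ✓

25⁻¹ ≡ 3 (mod 37)


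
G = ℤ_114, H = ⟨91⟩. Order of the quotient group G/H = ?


|⟨91⟩| = n / gcd(91, 114) = 114 / 1 = 114
H is normal (ℤ_114 is abelian).
|G/H| = |G| / |H| = 114 / 114 = 1

|G/H| = 1


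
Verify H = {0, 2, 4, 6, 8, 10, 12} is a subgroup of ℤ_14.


Subgroup test for H = {0, 2, 4, 6, 8, 10, 12} in (ℤ_14, +):
(1) 0 ∈ H? Yes
(2) Closure: for all a,b ∈ H, (a+b) mod 14 ∈ H? Yes
(3) Inverses: for all a ∈ H, -a mod 14 ∈ H? Yes

Yes, H is a subgroup of ℤ_14


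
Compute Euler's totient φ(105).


Factor n: 105 = 3 × 5 × 7
φ(n) = n · ∏(1 - 1/p) over distinct primes p | n
φ(105) = 105 · (1 - 1/3) · (1 - 1/5) · (1 - 1/7) = 48

φ(105) = 48


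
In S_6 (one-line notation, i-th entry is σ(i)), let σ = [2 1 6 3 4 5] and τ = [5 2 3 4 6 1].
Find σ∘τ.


σ∘τ: apply τ first, then σ
1 →τ 5 →σ 4
2 →τ 2 →σ 1
3 →τ 3 →σ 6
4 →τ 4 →σ 3
5 →τ 6 →σ 5
6 →τ 1 →σ 2

σ∘τ = [4 1 6 3 5 2]


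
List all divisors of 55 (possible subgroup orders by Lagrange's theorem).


Lagrange's theorem: |H| divides |G|
|G| = 55
Divisors of 55: 1, 5, 11, 55

Possible subgroup orders: {1, 5, 11, 55}


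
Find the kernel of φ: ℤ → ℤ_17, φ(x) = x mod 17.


Kernel = preimage of identity
ker(φ) = {x ∈ ℤ : x ≡ 0 (mod 17)} = 17ℤ = {0, ±17, ±34, ...}

ker(φ) = 17ℤ


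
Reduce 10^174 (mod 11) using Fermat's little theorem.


Fermat's little theorem: if p is prime and gcd(a,p)=1, then a^(p-1) ≡ 1 (mod p)
p = 11 is prime, gcd(10,11) = 1
Reduce exponent: 174 mod 10 = 4
So 10^174 ≡ 10^4 (mod 11)
10^4 mod 11 = 1

10^174 ≡ 1 (mod 11)


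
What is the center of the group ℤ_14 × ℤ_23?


Z(G) = {g ∈ G | gx = xg for all x ∈ G}
Direct product of abelian groups is abelian, so Z(G) = G

Z(ℤ_14 × ℤ_23) = ℤ_14 × ℤ_23


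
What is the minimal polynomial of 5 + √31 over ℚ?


Let α = 5 + √31. Then α - 5 = √31, so (α - 5)² = 31, giving α² - 10α - 6 = 0. Degree 2 and α ∉ ℚ, so this is the minimal polynomial.

Minimal polynomial: x² - 10x - 6


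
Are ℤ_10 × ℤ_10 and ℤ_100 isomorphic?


Comparing ℤ_10 × ℤ_10 and ℤ_100:
gcd(10,10) = 10 ≠ 1. Max element order in ℤ_10×ℤ_10 is lcm(10,10) = 10 < 100, so it has no element of order 100

No, ℤ_10 × ℤ_10 ≇ ℤ_100


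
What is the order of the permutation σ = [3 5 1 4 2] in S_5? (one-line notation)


Cycle decomposition: (1 3) (2 5)
Cycle lengths: 2, 2
Order = lcm(2, 2) = 2

ord(σ) = 2


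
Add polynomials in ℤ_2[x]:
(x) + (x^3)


Add coefficients mod 2:
x^0: 0 + 0 = 0 (mod 2)
x^1: 1 + 0 = 1 (mod 2)
x^2: 0 + 0 = 0 (mod 2)
x^3: 0 + 1 = 1 (mod 2)
Result: x + x^3

f + g = x + x^3


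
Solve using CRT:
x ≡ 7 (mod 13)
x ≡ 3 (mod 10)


m₁ = 13, m₂ = 10, gcd = 1, so CRT applies. M = m₁·m₂ = 130
Let M₁ = M/m₁ = 10, M₂ = M/m₂ = 13
Find y₁ ≡ M₁⁻¹ (mod m₁): 10⁻¹ ≡ 4 (mod 13)
Find y₂ ≡ M₂⁻¹ (mod m₂): 13⁻¹ ≡ 7 (mod 10)
x = a₁·M₁·y₁ + a₂·M₂·y₂ = 7·10·4 + 3·13·7 = 553
Reduce mod 130: x ≡ 33
Check: 33 mod 13 = 7 ✓, 33 mod 10 = 3 ✓

x ≡ 33 (mod 130)


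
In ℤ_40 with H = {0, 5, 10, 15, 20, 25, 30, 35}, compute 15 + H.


15 + H = {15 + h (mod 40) : h ∈ H}
15+0=15, 15+5=20, 15+10=25, 15+15=30, 15+20=35, 15+25=0, 15+30=5, 15+35=10
15 + H = {0, 5, 10, 15, 20, 25, 30, 35} = 0 + H

15 + H = {0, 5, 10, 15, 20, 25, 30, 35}


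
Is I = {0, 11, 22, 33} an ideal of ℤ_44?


Check ideal conditions for I = {0, 11, 22, 33} in ℤ_44:
(1) I is an additive subgroup? Yes
(2) For r ∈ ℤ_44 and a ∈ I: r·a ∈ I? Yes

Yes, I is an ideal of ℤ_44


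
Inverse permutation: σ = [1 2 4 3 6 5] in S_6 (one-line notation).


To find σ⁻¹, swap domain and range:
σ(1) = 1 → σ⁻¹(1) = 1
σ(2) = 2 → σ⁻¹(2) = 2
σ(3) = 4 → σ⁻¹(4) = 3
σ(4) = 3 → σ⁻¹(3) = 4
σ(5) = 6 → σ⁻¹(6) = 5
σ(6) = 5 → σ⁻¹(5) = 6

σ⁻¹ = [1 2 4 3 6 5]


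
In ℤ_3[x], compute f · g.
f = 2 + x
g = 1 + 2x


Expand and collect like terms; reduce coefficients mod 3:
x^0: 2·1 = 2 ≡ 2 (mod 3)
x^1: 2·2 + 1·1 = 5 ≡ 2 (mod 3)
x^2: 1·2 = 2 ≡ 2 (mod 3)
Result: 2 + 2x + 2x^2

f · g = 2 + 2x + 2x^2


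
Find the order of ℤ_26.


ℤ_n has n elements.

|ℤ_26| = 26


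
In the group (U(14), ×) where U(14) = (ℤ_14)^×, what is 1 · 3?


Operation: multiplication mod 14
1 · 3 = (a × b) mod 14 with a = 1, b = 3

1 · 3 = 3


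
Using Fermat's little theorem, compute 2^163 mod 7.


Fermat's little theorem: if p is prime and gcd(a,p)=1, then a^(p-1) ≡ 1 (mod p)
p = 7 is prime, gcd(2,7) = 1
Reduce exponent: 163 mod 6 = 1
So 2^163 ≡ 2^1 (mod 7)
2^1 mod 7 = 2

2^163 ≡ 2 (mod 7)


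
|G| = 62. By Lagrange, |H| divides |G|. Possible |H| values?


Lagrange's theorem: |H| divides |G|
|G| = 62
Divisors of 62: 1, 2, 31, 62

Possible subgroup orders: {1, 2, 31, 62}


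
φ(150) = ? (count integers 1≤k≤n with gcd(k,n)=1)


Factor n: 150 = 2 × 3 × 5^2
φ(n) = n · ∏(1 - 1/p) over distinct primes p | n
φ(150) = 150 · (1 - 1/2) · (1 - 1/3) · (1 - 1/5) = 40

φ(150) = 40


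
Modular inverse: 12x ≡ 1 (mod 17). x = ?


Use the extended Euclidean algorithm to write 1 = 12·s + 17·t; then s mod 17 is the inverse.
Euclidean algorithm:
  12 = 0·17 + 12
  17 = 1·12 + 5
  12 = 2·5 + 2
  5 = 2·2 + 1
  2 = 2·1 + 0
gcd(12,17) = 1
Back-substitution gives: 12·(-7) + 17·(5) = 1
So 12⁻¹ ≡ -7 ≡ 10 (mod 17)
Check: 12 × 10 = 120 ≡ 1 (mod 17) ✓

12⁻¹ ≡ 10 (mod 17)


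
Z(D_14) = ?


Z(G) = {g ∈ G | gx = xg for all x ∈ G}
For even n, Z(D_n) = {e, r^(n/2)}: the 180° rotation r^7 commutes with every reflection and rotation

Z(D_14) = {e, r^7}


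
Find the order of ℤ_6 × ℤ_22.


|A × B| = |A| · |B|
|ℤ_6 × ℤ_22| = 6 × 22 = 132

|ℤ_6 × ℤ_22| = 132


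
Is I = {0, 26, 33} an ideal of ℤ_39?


Check ideal conditions for I = {0, 26, 33} in ℤ_39:
(1) I is an additive subgroup? No
(2) For r ∈ ℤ_39 and a ∈ I: r·a ∈ I? No  [counterexample: r=2, a=26, r·a mod 39 = 13 ∉ I]

No, I is not an ideal of ℤ_39


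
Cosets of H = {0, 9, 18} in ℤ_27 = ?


H = {0, 9, 18}, |H| = 3
Number of cosets = |G|/|H| = 27/3 = 9
0 + H = {0, 9, 18}
1 + H = {1, 10, 19}
2 + H = {2, 11, 20}
3 + H = {3, 12, 21}
4 + H = {4, 13, 22}
5 + H = {5, 14, 23}
6 + H = {6, 15, 24}
7 + H = {7, 16, 25}
8 + H = {8, 17, 26}

Cosets: 0+H={0,9,18}; 1+H={1,10,19}; 2+H={2,11,20}; 3+H={3,12,21}; 4+H={4,13,22}; 5+H={5,14,23}; 6+H={6,15,24}; 7+H={7,16,25}; 8+H={8,17,26}


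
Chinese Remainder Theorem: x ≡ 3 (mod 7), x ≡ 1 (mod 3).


m₁ = 7, m₂ = 3, gcd = 1, so CRT applies. M = m₁·m₂ = 21
Let M₁ = M/m₁ = 3, M₂ = M/m₂ = 7
Find y₁ ≡ M₁⁻¹ (mod m₁): 3⁻¹ ≡ 5 (mod 7)
Find y₂ ≡ M₂⁻¹ (mod m₂): 7⁻¹ ≡ 1 (mod 3)
x = a₁·M₁·y₁ + a₂·M₂·y₂ = 3·3·5 + 1·7·1 = 52
Reduce mod 21: x ≡ 10
Check: 10 mod 7 = 3 ✓, 10 mod 3 = 1 ✓

x ≡ 10 (mod 21)


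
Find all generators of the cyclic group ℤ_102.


g generates ℤ_n iff gcd(g,n) = 1
Prime factors of 102: 2, 3, 17
Generators are g ∈ {1,...,101} not divisible by any of these primes.
Generators: {1, 5, 7, 11, 13, 19, 23, 25, 29, 31, 35, 37, 41, 43, 47, 49, 53, 55, 59, 61, 65, 67, 71, 73, 77, 79, 83, 89, 91, 95, 97, 101}
Number of generators = φ(102) = 32

Generators of ℤ_102 = {1, 5, 7, 11, 13, 19, 23, 25, 29, 31, 35, 37, 41, 43, 47, 49, 53, 55, 59, 61, 65, 67, 71, 73, 77, 79, 83, 89, 91, 95, 97, 101}


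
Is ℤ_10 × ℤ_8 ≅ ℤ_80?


Comparing ℤ_10 × ℤ_8 and ℤ_80:
gcd(10,8) = 2 ≠ 1. Max element order in ℤ_10×ℤ_8 is lcm(10,8) = 40 < 80, so it has no element of order 80

No, ℤ_10 × ℤ_8 ≇ ℤ_80


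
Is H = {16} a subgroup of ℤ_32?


Subgroup test for H = {16} in (ℤ_32, +):
(1) 0 ∈ H? No
(2) Closure: for all a,b ∈ H, (a+b) mod 32 ∈ H? No  [counterexample: 16 + 16 = 0 ∉ H]
(3) Inverses: for all a ∈ H, -a mod 32 ∈ H? Yes

No, H is not a subgroup of ℤ_32


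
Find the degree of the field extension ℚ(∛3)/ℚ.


∛3 has minimal polynomial x³ - 3 (irreducible over ℚ since 3 is not a perfect cube)

[ℚ(∛3)/ℚ] = 3


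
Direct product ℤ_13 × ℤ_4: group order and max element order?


|ℤ_13 × ℤ_4| = 13 × 4 = 52
Max element order = lcm(13,4) = 52
Cyclic? Yes (gcd=1)

|ℤ_13×ℤ_4| = 52, max element order = 52


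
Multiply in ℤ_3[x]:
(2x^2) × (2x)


Expand and collect like terms; reduce coefficients mod 3:
x^0: 0·0 = 0 ≡ 0 (mod 3)
x^1: 0·2 + 0·0 = 0 ≡ 0 (mod 3)
x^2: 0·2 + 2·0 = 0 ≡ 0 (mod 3)
x^3: 2·2 = 4 ≡ 1 (mod 3)
Result: x^3

f · g = x^3


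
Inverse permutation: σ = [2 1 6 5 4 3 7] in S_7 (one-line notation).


To find σ⁻¹, swap domain and range:
σ(1) = 2 → σ⁻¹(2) = 1
σ(2) = 1 → σ⁻¹(1) = 2
σ(3) = 6 → σ⁻¹(6) = 3
σ(4) = 5 → σ⁻¹(5) = 4
σ(5) = 4 → σ⁻¹(4) = 5
σ(6) = 3 → σ⁻¹(3) = 6
σ(7) = 7 → σ⁻¹(7) = 7

σ⁻¹ = [2 1 6 5 4 3 7]


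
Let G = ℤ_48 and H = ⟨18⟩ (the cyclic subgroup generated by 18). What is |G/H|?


|⟨18⟩| = n / gcd(18, 48) = 48 / 6 = 8
H is normal (ℤ_48 is abelian).
|G/H| = |G| / |H| = 48 / 8 = 6

|G/H| = 6


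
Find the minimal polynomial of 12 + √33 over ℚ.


Let α = 12 + √33. Then α - 12 = √33, so (α - 12)² = 33, giving α² - 24α + 111 = 0. Degree 2 and α ∉ ℚ, so this is the minimal polynomial.

Minimal polynomial: x² - 24x + 111


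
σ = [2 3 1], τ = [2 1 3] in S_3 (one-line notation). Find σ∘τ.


σ∘τ: apply τ first, then σ
1 →τ 2 →σ 3
2 →τ 1 →σ 2
3 →τ 3 →σ 1

σ∘τ = [3 2 1]


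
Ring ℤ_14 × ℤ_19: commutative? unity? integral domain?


Direct product ring; commutative with unity (1,1); but (1,0)·(0,1) = (0,0) gives zero divisors, so not an integral domain
Commutative: Yes
Integral domain: No
Has unity: Yes

ℤ_14 × ℤ_19: Commutative=Yes, Unity=Yes


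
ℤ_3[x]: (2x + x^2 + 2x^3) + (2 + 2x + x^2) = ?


Add coefficients mod 3:
x^0: 0 + 2 = 2 (mod 3)
x^1: 2 + 2 = 1 (mod 3)
x^2: 1 + 1 = 2 (mod 3)
x^3: 2 + 0 = 2 (mod 3)
Result: 2 + x + 2x^2 + 2x^3

f + g = 2 + x + 2x^2 + 2x^3


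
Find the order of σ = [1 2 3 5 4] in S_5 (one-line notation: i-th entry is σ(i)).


Cycle decomposition: (4 5)
Cycle lengths: 2
Order = lcm(2) = 2

ord(σ) = 2


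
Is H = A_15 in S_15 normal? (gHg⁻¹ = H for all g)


H = A_15 in S_15
A_15 has index 2 in S_15, and every subgroup of index 2 is normal

Yes, normal subgroup


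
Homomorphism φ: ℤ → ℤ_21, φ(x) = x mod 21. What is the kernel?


Kernel = preimage of identity
ker(φ) = {x ∈ ℤ : x ≡ 0 (mod 21)} = 21ℤ = {0, ±21, ±42, ...}

ker(φ) = 21ℤ


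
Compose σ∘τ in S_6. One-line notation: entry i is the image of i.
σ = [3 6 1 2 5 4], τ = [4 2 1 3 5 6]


σ∘τ: apply τ first, then σ
1 →τ 4 →σ 2
2 →τ 2 →σ 6
3 →τ 1 →σ 3
4 →τ 3 →σ 1
5 →τ 5 →σ 5
6 →τ 6 →σ 4

σ∘τ = [2 6 3 1 5 4]


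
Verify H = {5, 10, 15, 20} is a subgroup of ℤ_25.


Subgroup test for H = {5, 10, 15, 20} in (ℤ_25, +):
(1) 0 ∈ H? No
(2) Closure: for all a,b ∈ H, (a+b) mod 25 ∈ H? No  [counterexample: 5 + 20 = 0 ∉ H]
(3) Inverses: for all a ∈ H, -a mod 25 ∈ H? Yes

No, H is not a subgroup of ℤ_25


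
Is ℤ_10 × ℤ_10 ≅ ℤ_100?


Comparing ℤ_10 × ℤ_10 and ℤ_100:
gcd(10,10) = 10 ≠ 1. Max element order in ℤ_10×ℤ_10 is lcm(10,10) = 10 < 100, so it has no element of order 100

No, ℤ_10 × ℤ_10 ≇ ℤ_100


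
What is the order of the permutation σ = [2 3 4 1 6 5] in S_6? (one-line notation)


Cycle decomposition: (1 2 3 4) (5 6)
Cycle lengths: 4, 2
Order = lcm(4, 2) = 4

ord(σ) = 4


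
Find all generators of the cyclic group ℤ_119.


g generates ℤ_n iff gcd(g,n) = 1
Prime factors of 119: 7, 17
Generators are g ∈ {1,...,118} not divisible by any of these primes.
Generators: {1, 2, 3, 4, 5, 6, 8, 9, 10, 11, 12, 13, 15, 16, 18, 19, 20, 22, 23, 24, 25, 26, 27, 29, 30, 31, 32, 33, 36, 37, 38, 39, 40, 41, 43, 44, 45, 46, 47, 48, 50, 52, 53, 54, 55, 57, 58, 59, 60, 61, 62, 64, 65, 66, 67, 69, 71, 72, 73, 74, 75, 76, 78, 79, 80, 81, 82, 83, 86, 87, 88, 89, 90, 92, 93, 94, 95, 96, 97, 99, 100, 101, 103, 104, 106, 107, 108, 109, 110, 111, 113, 114, 115, 116, 117, 118}
Number of generators = φ(119) = 96

Generators of ℤ_119 = {1, 2, 3, 4, 5, 6, 8, 9, 10, 11, 12, 13, 15, 16, 18, 19, 20, 22, 23, 24, 25, 26, 27, 29, 30, 31, 32, 33, 36, 37, 38, 39, 40, 41, 43, 44, 45, 46, 47, 48, 50, 52, 53, 54, 55, 57, 58, 59, 60, 61, 62, 64, 65, 66, 67, 69, 71, 72, 73, 74, 75, 76, 78, 79, 80, 81, 82, 83, 86, 87, 88, 89, 90, 92, 93, 94, 95, 96, 97, 99, 100, 101, 103, 104, 106, 107, 108, 109, 110, 111, 113, 114, 115, 116, 117, 118}


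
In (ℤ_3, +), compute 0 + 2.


Operation: addition mod 3
0 + 2 = (a + b) mod 3 with a = 0, b = 2

0 + 2 = 2


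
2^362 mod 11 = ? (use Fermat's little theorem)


Fermat's little theorem: if p is prime and gcd(a,p)=1, then a^(p-1) ≡ 1 (mod p)
p = 11 is prime, gcd(2,11) = 1
Reduce exponent: 362 mod 10 = 2
So 2^362 ≡ 2^2 (mod 11)
2^2 mod 11 = 4

2^362 ≡ 4 (mod 11)


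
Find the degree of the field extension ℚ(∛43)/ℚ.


∛43 has minimal polynomial x³ - 43 (irreducible over ℚ since 43 is not a perfect cube)

[ℚ(∛43)/ℚ] = 3


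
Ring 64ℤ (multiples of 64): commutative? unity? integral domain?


64ℤ is a commutative ring under +,× but has no multiplicative identity (1 ∉ 64ℤ); it has no zero divisors, but without unity it is not an integral domain
Commutative: Yes
Integral domain: No
Has unity: No

64ℤ (multiples of 64): Commutative=Yes, Unity=No


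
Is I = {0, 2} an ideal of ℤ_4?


Check ideal conditions for I = {0, 2} in ℤ_4:
(1) I is an additive subgroup? Yes
(2) For r ∈ ℤ_4 and a ∈ I: r·a ∈ I? Yes

Yes, I is an ideal of ℤ_4


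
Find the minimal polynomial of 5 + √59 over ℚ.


Let α = 5 + √59. Then α - 5 = √59, so (α - 5)² = 59, giving α² - 10α - 34 = 0. Degree 2 and α ∉ ℚ, so this is the minimal polynomial.

Minimal polynomial: x² - 10x - 34


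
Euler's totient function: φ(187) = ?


Factor n: 187 = 11 × 17
φ(n) = n · ∏(1 - 1/p) over distinct primes p | n
φ(187) = 187 · (1 - 1/11) · (1 - 1/17) = 160

φ(187) = 160


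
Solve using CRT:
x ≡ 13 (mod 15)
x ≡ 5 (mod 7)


m₁ = 15, m₂ = 7, gcd = 1, so CRT applies. M = m₁·m₂ = 105
Let M₁ = M/m₁ = 7, M₂ = M/m₂ = 15
Find y₁ ≡ M₁⁻¹ (mod m₁): 7⁻¹ ≡ 13 (mod 15)
Find y₂ ≡ M₂⁻¹ (mod m₂): 15⁻¹ ≡ 1 (mod 7)
x = a₁·M₁·y₁ + a₂·M₂·y₂ = 13·7·13 + 5·15·1 = 1258
Reduce mod 105: x ≡ 103
Check: 103 mod 15 = 13 ✓, 103 mod 7 = 5 ✓

x ≡ 103 (mod 105)


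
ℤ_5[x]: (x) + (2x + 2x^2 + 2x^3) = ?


Add coefficients mod 5:
x^0: 0 + 0 = 0 (mod 5)
x^1: 1 + 2 = 3 (mod 5)
x^2: 0 + 2 = 2 (mod 5)
x^3: 0 + 2 = 2 (mod 5)
Result: 3x + 2x^2 + 2x^3

f + g = 3x + 2x^2 + 2x^3


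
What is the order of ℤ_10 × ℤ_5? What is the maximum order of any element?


|ℤ_10 × ℤ_5| = 10 × 5 = 50
Max element order = lcm(10,5) = 10
Cyclic? No (gcd=5)

|ℤ_10×ℤ_5| = 50, max element order = 10


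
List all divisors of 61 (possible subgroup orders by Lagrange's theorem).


Lagrange's theorem: |H| divides |G|
|G| = 61
Divisors of 61: 1, 61

Possible subgroup orders: {1, 61}


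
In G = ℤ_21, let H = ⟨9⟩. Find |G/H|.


|⟨9⟩| = n / gcd(9, 21) = 21 / 3 = 7
H is normal (ℤ_21 is abelian).
|G/H| = |G| / |H| = 21 / 7 = 3

|G/H| = 3


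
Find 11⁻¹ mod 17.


Use the extended Euclidean algorithm to write 1 = 11·s + 17·t; then s mod 17 is the inverse.
Euclidean algorithm:
  11 = 0·17 + 11
  17 = 1·11 + 6
  11 = 1·6 + 5
  6 = 1·5 + 1
  5 = 5·1 + 0
gcd(11,17) = 1
Back-substitution gives: 11·(-3) + 17·(2) = 1
So 11⁻¹ ≡ -3 ≡ 14 (mod 17)
Check: 11 × 14 = 154 ≡ 1 (mod 17) ✓

11⁻¹ ≡ 14 (mod 17)


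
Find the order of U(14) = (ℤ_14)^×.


U(n) is the group of units mod n; |U(n)| = φ(n)
|U(14)| = φ(14) = 6

|U(14) = (ℤ_14)^×| = 6


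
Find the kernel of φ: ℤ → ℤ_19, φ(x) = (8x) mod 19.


Kernel = preimage of identity
ker(φ) = {x ∈ ℤ : 8x ≡ 0 (mod 19)}. gcd(8,19) = 1, so 8x ≡ 0 (mod 19) ⟺ x ≡ 0 (mod 19/1 = 19). Hence ker(φ) = 19ℤ

ker(φ) = 19ℤ


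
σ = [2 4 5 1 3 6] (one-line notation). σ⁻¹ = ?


To find σ⁻¹, swap domain and range:
σ(1) = 2 → σ⁻¹(2) = 1
σ(2) = 4 → σ⁻¹(4) = 2
σ(3) = 5 → σ⁻¹(5) = 3
σ(4) = 1 → σ⁻¹(1) = 4
σ(5) = 3 → σ⁻¹(3) = 5
σ(6) = 6 → σ⁻¹(6) = 6

σ⁻¹ = [4 1 5 2 3 6]


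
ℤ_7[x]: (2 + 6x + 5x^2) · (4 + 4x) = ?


Expand and collect like terms; reduce coefficients mod 7:
x^0: 2·4 = 8 ≡ 1 (mod 7)
x^1: 2·4 + 6·4 = 32 ≡ 4 (mod 7)
x^2: 6·4 + 5·4 = 44 ≡ 2 (mod 7)
x^3: 5·4 = 20 ≡ 6 (mod 7)
Result: 1 + 4x + 2x^2 + 6x^3

f · g = 1 + 4x + 2x^2 + 6x^3


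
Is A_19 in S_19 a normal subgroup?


H = A_19 in S_19
A_19 has index 2 in S_19, and every subgroup of index 2 is normal

Yes, normal subgroup


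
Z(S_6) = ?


Z(G) = {g ∈ G | gx = xg for all x ∈ G}
S_n is non-abelian for n ≥ 3; Z(S_6) is trivial

Z(S_6) = {e}


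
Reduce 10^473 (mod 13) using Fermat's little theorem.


Fermat's little theorem: if p is prime and gcd(a,p)=1, then a^(p-1) ≡ 1 (mod p)
p = 13 is prime, gcd(10,13) = 1
Reduce exponent: 473 mod 12 = 5
So 10^473 ≡ 10^5 (mod 13)
10^5 mod 13 = 4

10^473 ≡ 4 (mod 13)


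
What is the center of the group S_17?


Z(G) = {g ∈ G | gx = xg for all x ∈ G}
S_n is non-abelian for n ≥ 3; Z(S_17) is trivial

Z(S_17) = {e}


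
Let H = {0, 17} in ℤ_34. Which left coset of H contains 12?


12 + H = {12 + h (mod 34) : h ∈ H}
12+0=12, 12+17=29

12 + H = {12, 29}


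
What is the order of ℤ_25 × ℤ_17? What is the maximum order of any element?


|ℤ_25 × ℤ_17| = 25 × 17 = 425
Max element order = lcm(25,17) = 425
Cyclic? Yes (gcd=1)

|ℤ_25×ℤ_17| = 425, max element order = 425


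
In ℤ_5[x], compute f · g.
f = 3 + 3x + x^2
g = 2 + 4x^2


Expand and collect like terms; reduce coefficients mod 5:
x^0: 3·2 = 6 ≡ 1 (mod 5)
x^1: 3·0 + 3·2 = 6 ≡ 1 (mod 5)
x^2: 3·4 + 3·0 + 1·2 = 14 ≡ 4 (mod 5)
x^3: 3·4 + 1·0 = 12 ≡ 2 (mod 5)
x^4: 1·4 = 4 ≡ 4 (mod 5)
Result: 1 + x + 4x^2 + 2x^3 + 4x^4

f · g = 1 + x + 4x^2 + 2x^3 + 4x^4


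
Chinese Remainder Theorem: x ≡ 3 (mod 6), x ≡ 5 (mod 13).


m₁ = 6, m₂ = 13, gcd = 1, so CRT applies. M = m₁·m₂ = 78
Let M₁ = M/m₁ = 13, M₂ = M/m₂ = 6
Find y₁ ≡ M₁⁻¹ (mod m₁): 13⁻¹ ≡ 1 (mod 6)
Find y₂ ≡ M₂⁻¹ (mod m₂): 6⁻¹ ≡ 11 (mod 13)
x = a₁·M₁·y₁ + a₂·M₂·y₂ = 3·13·1 + 5·6·11 = 369
Reduce mod 78: x ≡ 57
Check: 57 mod 6 = 3 ✓, 57 mod 13 = 5 ✓

x ≡ 57 (mod 78)


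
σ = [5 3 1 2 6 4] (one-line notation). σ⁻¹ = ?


To find σ⁻¹, swap domain and range:
σ(1) = 5 → σ⁻¹(5) = 1
σ(2) = 3 → σ⁻¹(3) = 2
σ(3) = 1 → σ⁻¹(1) = 3
σ(4) = 2 → σ⁻¹(2) = 4
σ(5) = 6 → σ⁻¹(6) = 5
σ(6) = 4 → σ⁻¹(4) = 6

σ⁻¹ = [3 4 2 6 1 5]


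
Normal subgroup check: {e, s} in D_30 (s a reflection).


H = {e, s} in D_30 (s a reflection)
r·s·r⁻¹ = sr⁻² ≠ s for n ≥ 3, so {e, s} is not closed under conjugation

No, not a normal subgroup


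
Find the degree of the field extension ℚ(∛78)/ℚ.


∛78 has minimal polynomial x³ - 78 (irreducible over ℚ since 78 is not a perfect cube)

[ℚ(∛78)/ℚ] = 3


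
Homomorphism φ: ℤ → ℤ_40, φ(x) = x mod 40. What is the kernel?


Kernel = preimage of identity
ker(φ) = {x ∈ ℤ : x ≡ 0 (mod 40)} = 40ℤ = {0, ±40, ±80, ...}

ker(φ) = 40ℤ


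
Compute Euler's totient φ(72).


Factor n: 72 = 2^3 × 3^2
φ(n) = n · ∏(1 - 1/p) over distinct primes p | n
φ(72) = 72 · (1 - 1/2) · (1 - 1/3) = 24

φ(72) = 24


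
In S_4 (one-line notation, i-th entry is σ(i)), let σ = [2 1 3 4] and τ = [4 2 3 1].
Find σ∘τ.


σ∘τ: apply τ first, then σ
1 →τ 4 →σ 4
2 →τ 2 →σ 1
3 →τ 3 →σ 3
4 →τ 1 →σ 2

σ∘τ = [4 1 3 2]


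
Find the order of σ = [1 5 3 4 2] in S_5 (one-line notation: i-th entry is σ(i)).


Cycle decomposition: (2 5)
Cycle lengths: 2
Order = lcm(2) = 2

ord(σ) = 2


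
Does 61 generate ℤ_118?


g generates ℤ_n iff gcd(g, n) = 1
gcd(61, 118) = 1
Since gcd = 1, 61 is a generator.

Yes, 61 generates ℤ_118


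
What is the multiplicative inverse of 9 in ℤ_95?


Use the extended Euclidean algorithm to write 1 = 9·s + 95·t; then s mod 95 is the inverse.
Euclidean algorithm:
  9 = 0·95 + 9
  95 = 10·9 + 5
  9 = 1·5 + 4
  5 = 1·4 + 1
  4 = 4·1 + 0
gcd(9,95) = 1
Back-substitution gives: 9·(-21) + 95·(2) = 1
So 9⁻¹ ≡ -21 ≡ 74 (mod 95)
Check: 9 × 74 = 666 ≡ 1 (mod 95) ✓

9⁻¹ ≡ 74 (mod 95)


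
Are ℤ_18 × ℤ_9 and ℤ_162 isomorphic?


Comparing ℤ_18 × ℤ_9 and ℤ_162:
gcd(18,9) = 9 ≠ 1. Max element order in ℤ_18×ℤ_9 is lcm(18,9) = 18 < 162, so it has no element of order 162

No, ℤ_18 × ℤ_9 ≇ ℤ_162


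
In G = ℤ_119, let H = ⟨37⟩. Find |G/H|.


|⟨37⟩| = n / gcd(37, 119) = 119 / 1 = 119
H is normal (ℤ_119 is abelian).
|G/H| = |G| / |H| = 119 / 119 = 1

|G/H| = 1


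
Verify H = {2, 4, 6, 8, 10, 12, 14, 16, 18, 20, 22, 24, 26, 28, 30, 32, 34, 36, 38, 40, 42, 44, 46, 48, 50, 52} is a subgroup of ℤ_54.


Subgroup test for H = {2, 4, 6, 8, 10, 12, 14, 16, 18, 20, 22, 24, 26, 28, 30, 32, 34, 36, 38, 40, 42, 44, 46, 48, 50, 52} in (ℤ_54, +):
(1) 0 ∈ H? No
(2) Closure: for all a,b ∈ H, (a+b) mod 54 ∈ H? No  [counterexample: 2 + 52 = 0 ∉ H]
(3) Inverses: for all a ∈ H, -a mod 54 ∈ H? Yes

No, H is not a subgroup of ℤ_54


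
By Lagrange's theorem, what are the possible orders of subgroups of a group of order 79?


Lagrange's theorem: |H| divides |G|
|G| = 79
Divisors of 79: 1, 79

Possible subgroup orders: {1, 79}


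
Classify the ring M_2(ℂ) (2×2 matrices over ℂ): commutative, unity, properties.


Matrix multiplication is non-commutative for n ≥ 2; the identity matrix I is the unity; singular matrices give zero divisors, so not an integral domain
Commutative: No
Integral domain: No
Has unity: Yes

M_2(ℂ) (2×2 matrices over ℂ): Commutative=No, Unity=Yes


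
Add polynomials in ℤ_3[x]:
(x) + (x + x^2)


Add coefficients mod 3:
x^0: 0 + 0 = 0 (mod 3)
x^1: 1 + 1 = 2 (mod 3)
x^2: 0 + 1 = 1 (mod 3)
Result: 2x + x^2

f + g = 2x + x^2


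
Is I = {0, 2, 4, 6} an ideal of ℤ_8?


Check ideal conditions for I = {0, 2, 4, 6} in ℤ_8:
(1) I is an additive subgroup? Yes
(2) For r ∈ ℤ_8 and a ∈ I: r·a ∈ I? Yes

Yes, I is an ideal of ℤ_8


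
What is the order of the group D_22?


|D_n| = 2n (n rotations and n reflections)
|D_22| = 2×22 = 44

|D_22| = 44


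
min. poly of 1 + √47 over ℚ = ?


Let α = 1 + √47. Then α - 1 = √47, so (α - 1)² = 47, giving α² - 2α - 46 = 0. Degree 2 and α ∉ ℚ, so this is the minimal polynomial.

Minimal polynomial: x² - 2x - 46


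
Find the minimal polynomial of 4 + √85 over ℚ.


Let α = 4 + √85. Then α - 4 = √85, so (α - 4)² = 85, giving α² - 8α - 69 = 0. Degree 2 and α ∉ ℚ, so this is the minimal polynomial.

Minimal polynomial: x² - 8x - 69


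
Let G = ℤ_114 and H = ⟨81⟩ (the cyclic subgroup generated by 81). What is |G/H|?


|⟨81⟩| = n / gcd(81, 114) = 114 / 3 = 38
H is normal (ℤ_114 is abelian).
|G/H| = |G| / |H| = 114 / 38 = 3

|G/H| = 3


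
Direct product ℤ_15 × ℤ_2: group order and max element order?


|ℤ_15 × ℤ_2| = 15 × 2 = 30
Max element order = lcm(15,2) = 30
Cyclic? Yes (gcd=1)

|ℤ_15×ℤ_2| = 30, max element order = 30


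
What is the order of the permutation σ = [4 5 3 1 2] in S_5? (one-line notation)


Cycle decomposition: (1 4) (2 5)
Cycle lengths: 2, 2
Order = lcm(2, 2) = 2

ord(σ) = 2


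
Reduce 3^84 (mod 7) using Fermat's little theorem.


Fermat's little theorem: if p is prime and gcd(a,p)=1, then a^(p-1) ≡ 1 (mod p)
p = 7 is prime, gcd(3,7) = 1
Reduce exponent: 84 mod 6 = 0
So 3^84 ≡ 3^0 (mod 7)
3^0 = 1

3^84 ≡ 1 (mod 7)


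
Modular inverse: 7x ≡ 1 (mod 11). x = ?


Use the extended Euclidean algorithm to write 1 = 7·s + 11·t; then s mod 11 is the inverse.
Euclidean algorithm:
  7 = 0·11 + 7
  11 = 1·7 + 4
  7 = 1·4 + 3
  4 = 1·3 + 1
  3 = 3·1 + 0
gcd(7,11) = 1
Back-substitution gives: 7·(-3) + 11·(2) = 1
So 7⁻¹ ≡ -3 ≡ 8 (mod 11)
Check: 7 × 8 = 56 ≡ 1 (mod 11) ✓

7⁻¹ ≡ 8 (mod 11)


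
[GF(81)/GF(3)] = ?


GF(81) = GF(3^4), so the extension degree is 4

[GF(81)/GF(3)] = 4


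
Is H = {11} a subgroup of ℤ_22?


Subgroup test for H = {11} in (ℤ_22, +):
(1) 0 ∈ H? No
(2) Closure: for all a,b ∈ H, (a+b) mod 22 ∈ H? No  [counterexample: 11 + 11 = 0 ∉ H]
(3) Inverses: for all a ∈ H, -a mod 22 ∈ H? Yes

No, H is not a subgroup of ℤ_22


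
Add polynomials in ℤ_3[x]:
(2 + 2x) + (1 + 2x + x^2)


Add coefficients mod 3:
x^0: 2 + 1 = 0 (mod 3)
x^1: 2 + 2 = 1 (mod 3)
x^2: 0 + 1 = 1 (mod 3)
Result: x + x^2

f + g = x + x^2


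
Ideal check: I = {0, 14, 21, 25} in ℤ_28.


Check ideal conditions for I = {0, 14, 21, 25} in ℤ_28:
(1) I is an additive subgroup? No
(2) For r ∈ ℤ_28 and a ∈ I: r·a ∈ I? No  [counterexample: r=2, a=25, r·a mod 28 = 22 ∉ I]

No, I is not an ideal of ℤ_28


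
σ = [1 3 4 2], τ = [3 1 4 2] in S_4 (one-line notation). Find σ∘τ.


σ∘τ: apply τ first, then σ
1 →τ 3 →σ 4
2 →τ 1 →σ 1
3 →τ 4 →σ 2
4 →τ 2 →σ 3

σ∘τ = [4 1 2 3]


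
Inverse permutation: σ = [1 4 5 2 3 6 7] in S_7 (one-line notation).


To find σ⁻¹, swap domain and range:
σ(1) = 1 → σ⁻¹(1) = 1
σ(2) = 4 → σ⁻¹(4) = 2
σ(3) = 5 → σ⁻¹(5) = 3
σ(4) = 2 → σ⁻¹(2) = 4
σ(5) = 3 → σ⁻¹(3) = 5
σ(6) = 6 → σ⁻¹(6) = 6
σ(7) = 7 → σ⁻¹(7) = 7

σ⁻¹ = [1 4 5 2 3 6 7]


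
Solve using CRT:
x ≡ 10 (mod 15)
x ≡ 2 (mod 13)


m₁ = 15, m₂ = 13, gcd = 1, so CRT applies. M = m₁·m₂ = 195
Let M₁ = M/m₁ = 13, M₂ = M/m₂ = 15
Find y₁ ≡ M₁⁻¹ (mod m₁): 13⁻¹ ≡ 7 (mod 15)
Find y₂ ≡ M₂⁻¹ (mod m₂): 15⁻¹ ≡ 7 (mod 13)
x = a₁·M₁·y₁ + a₂·M₂·y₂ = 10·13·7 + 2·15·7 = 1120
Reduce mod 195: x ≡ 145
Check: 145 mod 15 = 10 ✓, 145 mod 13 = 2 ✓

x ≡ 145 (mod 195)


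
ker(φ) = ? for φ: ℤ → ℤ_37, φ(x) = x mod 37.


Kernel = preimage of identity
ker(φ) = {x ∈ ℤ : x ≡ 0 (mod 37)} = 37ℤ = {0, ±37, ±74, ...}

ker(φ) = 37ℤ


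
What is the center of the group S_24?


Z(G) = {g ∈ G | gx = xg for all x ∈ G}
S_n is non-abelian for n ≥ 3; Z(S_24) is trivial

Z(S_24) = {e}


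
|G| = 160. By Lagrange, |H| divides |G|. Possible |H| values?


Lagrange's theorem: |H| divides |G|
|G| = 160
Divisors of 160: 1, 2, 4, 5, 8, 10, 16, 20, 32, 40, 80, 160

Possible subgroup orders: {1, 2, 4, 5, 8, 10, 16, 20, 32, 40, 80, 160}


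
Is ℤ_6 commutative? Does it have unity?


ℤ_6 is a commutative ring with unity 1; 6 = 2×3 is composite, so 2·3 ≡ 0 gives zero divisors (not an integral domain)
Commutative: Yes
Integral domain: No
Has unity: Yes

ℤ_6: Commutative=Yes, Unity=Yes


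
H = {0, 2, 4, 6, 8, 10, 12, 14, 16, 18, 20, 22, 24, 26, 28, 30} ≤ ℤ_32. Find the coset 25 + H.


25 + H = {25 + h (mod 32) : h ∈ H}
25+0=25, 25+2=27, 25+4=29, 25+6=31, 25+8=1, 25+10=3, 25+12=5, 25+14=7, 25+16=9, 25+18=11, 25+20=13, 25+22=15, 25+24=17, 25+26=19, 25+28=21, 25+30=23
25 + H = {1, 3, 5, 7, 9, 11, 13, 15, 17, 19, 21, 23, 25, 27, 29, 31} = 1 + H

25 + H = {1, 3, 5, 7, 9, 11, 13, 15, 17, 19, 21, 23, 25, 27, 29, 31}


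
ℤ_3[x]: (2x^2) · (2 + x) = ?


Expand and collect like terms; reduce coefficients mod 3:
x^0: 0·2 = 0 ≡ 0 (mod 3)
x^1: 0·1 + 0·2 = 0 ≡ 0 (mod 3)
x^2: 0·1 + 2·2 = 4 ≡ 1 (mod 3)
x^3: 2·1 = 2 ≡ 2 (mod 3)
Result: x^2 + 2x^3

f · g = x^2 + 2x^3


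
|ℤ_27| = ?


ℤ_n has n elements.

|ℤ_27| = 27


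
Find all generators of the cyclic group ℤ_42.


g generates ℤ_n iff gcd(g,n) = 1
Prime factors of 42: 2, 3, 7
Generators are g ∈ {1,...,41} not divisible by any of these primes.
Generators: {1, 5, 11, 13, 17, 19, 23, 25, 29, 31, 37, 41}
Number of generators = φ(42) = 12

Generators of ℤ_42 = {1, 5, 11, 13, 17, 19, 23, 25, 29, 31, 37, 41}


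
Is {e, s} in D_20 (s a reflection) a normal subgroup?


H = {e, s} in D_20 (s a reflection)
r·s·r⁻¹ = sr⁻² ≠ s for n ≥ 3, so {e, s} is not closed under conjugation

No, not a normal subgroup


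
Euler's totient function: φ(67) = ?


Factor n: 67 = 67
φ(n) = n · ∏(1 - 1/p) over distinct primes p | n
φ(67) = 67 · (1 - 1/67) = 66

φ(67) = 66


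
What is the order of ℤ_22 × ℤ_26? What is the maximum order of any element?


|ℤ_22 × ℤ_26| = 22 × 26 = 572
Max element order = lcm(22,26) = 286
Cyclic? No (gcd=2)

|ℤ_22×ℤ_26| = 572, max element order = 286


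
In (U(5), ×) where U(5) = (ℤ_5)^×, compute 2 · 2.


Operation: multiplication mod 5
2 · 2 = (a × b) mod 5 with a = 2, b = 2

2 · 2 = 4


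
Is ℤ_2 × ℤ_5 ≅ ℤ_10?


Comparing ℤ_2 × ℤ_5 and ℤ_10:
gcd(2,5) = 1, so ℤ_2 × ℤ_5 ≅ ℤ_10 (CRT)

Yes, ℤ_2 × ℤ_5 ≅ ℤ_10


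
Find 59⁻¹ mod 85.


Use the extended Euclidean algorithm to write 1 = 59·s + 85·t; then s mod 85 is the inverse.
Euclidean algorithm:
  59 = 0·85 + 59
  85 = 1·59 + 26
  59 = 2·26 + 7
  26 = 3·7 + 5
  7 = 1·5 + 2
  5 = 2·2 + 1
  2 = 2·1 + 0
gcd(59,85) = 1
Back-substitution gives: 59·(-36) + 85·(25) = 1
So 59⁻¹ ≡ -36 ≡ 49 (mod 85)
Check: 59 × 49 = 2891 ≡ 1 (mod 85) ✓

59⁻¹ ≡ 49 (mod 85)


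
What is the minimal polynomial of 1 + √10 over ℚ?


Let α = 1 + √10. Then α - 1 = √10, so (α - 1)² = 10, giving α² - 2α - 9 = 0. Degree 2 and α ∉ ℚ, so this is the minimal polynomial.

Minimal polynomial: x² - 2x - 9


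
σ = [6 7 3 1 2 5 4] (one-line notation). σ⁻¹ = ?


To find σ⁻¹, swap domain and range:
σ(1) = 6 → σ⁻¹(6) = 1
σ(2) = 7 → σ⁻¹(7) = 2
σ(3) = 3 → σ⁻¹(3) = 3
σ(4) = 1 → σ⁻¹(1) = 4
σ(5) = 2 → σ⁻¹(2) = 5
σ(6) = 5 → σ⁻¹(5) = 6
σ(7) = 4 → σ⁻¹(4) = 7

σ⁻¹ = [4 5 3 7 6 1 2]


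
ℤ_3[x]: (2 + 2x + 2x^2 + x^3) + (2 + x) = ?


Add coefficients mod 3:
x^0: 2 + 2 = 1 (mod 3)
x^1: 2 + 1 = 0 (mod 3)
x^2: 2 + 0 = 2 (mod 3)
x^3: 1 + 0 = 1 (mod 3)
Result: 1 + 2x^2 + x^3

f + g = 1 + 2x^2 + x^3


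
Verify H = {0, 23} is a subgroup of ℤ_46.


Subgroup test for H = {0, 23} in (ℤ_46, +):
(1) 0 ∈ H? Yes
(2) Closure: for all a,b ∈ H, (a+b) mod 46 ∈ H? Yes
(3) Inverses: for all a ∈ H, -a mod 46 ∈ H? Yes

Yes, H is a subgroup of ℤ_46


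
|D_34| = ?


|D_n| = 2n (n rotations and n reflections)
|D_34| = 2×34 = 68

|D_34| = 68


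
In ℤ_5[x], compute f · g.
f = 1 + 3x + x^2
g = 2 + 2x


Expand and collect like terms; reduce coefficients mod 5:
x^0: 1·2 = 2 ≡ 2 (mod 5)
x^1: 1·2 + 3·2 = 8 ≡ 3 (mod 5)
x^2: 3·2 + 1·2 = 8 ≡ 3 (mod 5)
x^3: 1·2 = 2 ≡ 2 (mod 5)
Result: 2 + 3x + 3x^2 + 2x^3

f · g = 2 + 3x + 3x^2 + 2x^3


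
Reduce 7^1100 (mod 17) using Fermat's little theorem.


Fermat's little theorem: if p is prime and gcd(a,p)=1, then a^(p-1) ≡ 1 (mod p)
p = 17 is prime, gcd(7,17) = 1
Reduce exponent: 1100 mod 16 = 12
So 7^1100 ≡ 7^12 (mod 17)
7^12 mod 17 = 13

7^1100 ≡ 13 (mod 17)


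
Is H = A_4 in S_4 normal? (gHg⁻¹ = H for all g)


H = A_4 in S_4
A_4 has index 2 in S_4, and every subgroup of index 2 is normal

Yes, normal subgroup
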